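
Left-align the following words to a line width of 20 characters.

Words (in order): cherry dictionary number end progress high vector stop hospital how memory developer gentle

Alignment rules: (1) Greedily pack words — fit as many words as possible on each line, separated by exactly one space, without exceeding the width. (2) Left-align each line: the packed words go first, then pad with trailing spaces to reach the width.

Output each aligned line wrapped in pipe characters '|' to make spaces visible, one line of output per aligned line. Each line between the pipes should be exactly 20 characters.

Answer: |cherry dictionary   |
|number end progress |
|high vector stop    |
|hospital how memory |
|developer gentle    |

Derivation:
Line 1: ['cherry', 'dictionary'] (min_width=17, slack=3)
Line 2: ['number', 'end', 'progress'] (min_width=19, slack=1)
Line 3: ['high', 'vector', 'stop'] (min_width=16, slack=4)
Line 4: ['hospital', 'how', 'memory'] (min_width=19, slack=1)
Line 5: ['developer', 'gentle'] (min_width=16, slack=4)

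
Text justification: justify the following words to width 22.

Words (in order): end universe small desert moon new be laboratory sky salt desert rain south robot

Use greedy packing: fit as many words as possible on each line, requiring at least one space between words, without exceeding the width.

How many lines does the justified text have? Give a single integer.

Line 1: ['end', 'universe', 'small'] (min_width=18, slack=4)
Line 2: ['desert', 'moon', 'new', 'be'] (min_width=18, slack=4)
Line 3: ['laboratory', 'sky', 'salt'] (min_width=19, slack=3)
Line 4: ['desert', 'rain', 'south'] (min_width=17, slack=5)
Line 5: ['robot'] (min_width=5, slack=17)
Total lines: 5

Answer: 5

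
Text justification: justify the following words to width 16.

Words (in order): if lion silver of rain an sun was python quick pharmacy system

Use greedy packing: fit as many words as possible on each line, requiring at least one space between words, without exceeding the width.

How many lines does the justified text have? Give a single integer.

Answer: 4

Derivation:
Line 1: ['if', 'lion', 'silver'] (min_width=14, slack=2)
Line 2: ['of', 'rain', 'an', 'sun'] (min_width=14, slack=2)
Line 3: ['was', 'python', 'quick'] (min_width=16, slack=0)
Line 4: ['pharmacy', 'system'] (min_width=15, slack=1)
Total lines: 4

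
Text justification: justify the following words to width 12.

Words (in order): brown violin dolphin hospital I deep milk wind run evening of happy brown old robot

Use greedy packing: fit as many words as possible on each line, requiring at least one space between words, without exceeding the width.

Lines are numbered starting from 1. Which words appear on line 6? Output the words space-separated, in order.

Line 1: ['brown', 'violin'] (min_width=12, slack=0)
Line 2: ['dolphin'] (min_width=7, slack=5)
Line 3: ['hospital', 'I'] (min_width=10, slack=2)
Line 4: ['deep', 'milk'] (min_width=9, slack=3)
Line 5: ['wind', 'run'] (min_width=8, slack=4)
Line 6: ['evening', 'of'] (min_width=10, slack=2)
Line 7: ['happy', 'brown'] (min_width=11, slack=1)
Line 8: ['old', 'robot'] (min_width=9, slack=3)

Answer: evening of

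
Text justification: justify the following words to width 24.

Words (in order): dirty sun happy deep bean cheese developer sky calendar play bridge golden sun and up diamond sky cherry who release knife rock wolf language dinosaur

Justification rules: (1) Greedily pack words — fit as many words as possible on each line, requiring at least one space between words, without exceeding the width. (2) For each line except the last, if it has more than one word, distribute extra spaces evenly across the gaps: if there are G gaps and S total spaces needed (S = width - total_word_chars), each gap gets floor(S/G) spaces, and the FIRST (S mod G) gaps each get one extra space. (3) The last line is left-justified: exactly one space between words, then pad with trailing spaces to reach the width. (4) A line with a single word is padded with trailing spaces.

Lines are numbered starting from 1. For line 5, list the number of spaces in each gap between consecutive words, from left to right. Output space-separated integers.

Answer: 2 2 1

Derivation:
Line 1: ['dirty', 'sun', 'happy', 'deep'] (min_width=20, slack=4)
Line 2: ['bean', 'cheese', 'developer'] (min_width=21, slack=3)
Line 3: ['sky', 'calendar', 'play', 'bridge'] (min_width=24, slack=0)
Line 4: ['golden', 'sun', 'and', 'up'] (min_width=17, slack=7)
Line 5: ['diamond', 'sky', 'cherry', 'who'] (min_width=22, slack=2)
Line 6: ['release', 'knife', 'rock', 'wolf'] (min_width=23, slack=1)
Line 7: ['language', 'dinosaur'] (min_width=17, slack=7)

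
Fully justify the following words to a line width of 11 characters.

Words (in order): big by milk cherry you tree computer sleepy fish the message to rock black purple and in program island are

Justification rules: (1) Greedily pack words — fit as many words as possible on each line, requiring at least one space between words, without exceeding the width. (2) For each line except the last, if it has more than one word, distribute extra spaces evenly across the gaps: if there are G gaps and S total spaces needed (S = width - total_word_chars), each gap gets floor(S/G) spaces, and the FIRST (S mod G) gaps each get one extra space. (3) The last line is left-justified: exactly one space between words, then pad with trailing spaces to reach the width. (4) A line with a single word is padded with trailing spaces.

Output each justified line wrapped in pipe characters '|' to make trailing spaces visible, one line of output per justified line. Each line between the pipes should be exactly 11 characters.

Answer: |big by milk|
|cherry  you|
|tree       |
|computer   |
|sleepy fish|
|the message|
|to     rock|
|black      |
|purple  and|
|in  program|
|island are |

Derivation:
Line 1: ['big', 'by', 'milk'] (min_width=11, slack=0)
Line 2: ['cherry', 'you'] (min_width=10, slack=1)
Line 3: ['tree'] (min_width=4, slack=7)
Line 4: ['computer'] (min_width=8, slack=3)
Line 5: ['sleepy', 'fish'] (min_width=11, slack=0)
Line 6: ['the', 'message'] (min_width=11, slack=0)
Line 7: ['to', 'rock'] (min_width=7, slack=4)
Line 8: ['black'] (min_width=5, slack=6)
Line 9: ['purple', 'and'] (min_width=10, slack=1)
Line 10: ['in', 'program'] (min_width=10, slack=1)
Line 11: ['island', 'are'] (min_width=10, slack=1)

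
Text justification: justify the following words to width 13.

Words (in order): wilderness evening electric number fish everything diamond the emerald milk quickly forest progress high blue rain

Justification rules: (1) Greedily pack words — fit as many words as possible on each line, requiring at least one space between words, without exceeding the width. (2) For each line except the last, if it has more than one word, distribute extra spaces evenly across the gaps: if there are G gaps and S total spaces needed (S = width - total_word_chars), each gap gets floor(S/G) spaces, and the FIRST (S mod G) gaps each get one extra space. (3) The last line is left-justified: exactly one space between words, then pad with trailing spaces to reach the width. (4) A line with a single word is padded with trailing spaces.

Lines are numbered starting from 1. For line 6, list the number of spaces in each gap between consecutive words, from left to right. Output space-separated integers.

Line 1: ['wilderness'] (min_width=10, slack=3)
Line 2: ['evening'] (min_width=7, slack=6)
Line 3: ['electric'] (min_width=8, slack=5)
Line 4: ['number', 'fish'] (min_width=11, slack=2)
Line 5: ['everything'] (min_width=10, slack=3)
Line 6: ['diamond', 'the'] (min_width=11, slack=2)
Line 7: ['emerald', 'milk'] (min_width=12, slack=1)
Line 8: ['quickly'] (min_width=7, slack=6)
Line 9: ['forest'] (min_width=6, slack=7)
Line 10: ['progress', 'high'] (min_width=13, slack=0)
Line 11: ['blue', 'rain'] (min_width=9, slack=4)

Answer: 3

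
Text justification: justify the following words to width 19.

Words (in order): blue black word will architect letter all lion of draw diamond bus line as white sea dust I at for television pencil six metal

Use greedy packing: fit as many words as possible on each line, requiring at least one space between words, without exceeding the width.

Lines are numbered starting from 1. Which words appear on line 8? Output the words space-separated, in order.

Line 1: ['blue', 'black', 'word'] (min_width=15, slack=4)
Line 2: ['will', 'architect'] (min_width=14, slack=5)
Line 3: ['letter', 'all', 'lion', 'of'] (min_width=18, slack=1)
Line 4: ['draw', 'diamond', 'bus'] (min_width=16, slack=3)
Line 5: ['line', 'as', 'white', 'sea'] (min_width=17, slack=2)
Line 6: ['dust', 'I', 'at', 'for'] (min_width=13, slack=6)
Line 7: ['television', 'pencil'] (min_width=17, slack=2)
Line 8: ['six', 'metal'] (min_width=9, slack=10)

Answer: six metal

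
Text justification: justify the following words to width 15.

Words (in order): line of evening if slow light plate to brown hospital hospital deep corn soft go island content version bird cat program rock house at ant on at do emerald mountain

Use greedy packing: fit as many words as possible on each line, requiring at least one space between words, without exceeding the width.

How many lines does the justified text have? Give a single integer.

Line 1: ['line', 'of', 'evening'] (min_width=15, slack=0)
Line 2: ['if', 'slow', 'light'] (min_width=13, slack=2)
Line 3: ['plate', 'to', 'brown'] (min_width=14, slack=1)
Line 4: ['hospital'] (min_width=8, slack=7)
Line 5: ['hospital', 'deep'] (min_width=13, slack=2)
Line 6: ['corn', 'soft', 'go'] (min_width=12, slack=3)
Line 7: ['island', 'content'] (min_width=14, slack=1)
Line 8: ['version', 'bird'] (min_width=12, slack=3)
Line 9: ['cat', 'program'] (min_width=11, slack=4)
Line 10: ['rock', 'house', 'at'] (min_width=13, slack=2)
Line 11: ['ant', 'on', 'at', 'do'] (min_width=12, slack=3)
Line 12: ['emerald'] (min_width=7, slack=8)
Line 13: ['mountain'] (min_width=8, slack=7)
Total lines: 13

Answer: 13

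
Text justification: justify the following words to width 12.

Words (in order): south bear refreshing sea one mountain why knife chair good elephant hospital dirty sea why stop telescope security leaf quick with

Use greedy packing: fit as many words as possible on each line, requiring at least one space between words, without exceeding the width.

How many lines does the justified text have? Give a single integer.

Line 1: ['south', 'bear'] (min_width=10, slack=2)
Line 2: ['refreshing'] (min_width=10, slack=2)
Line 3: ['sea', 'one'] (min_width=7, slack=5)
Line 4: ['mountain', 'why'] (min_width=12, slack=0)
Line 5: ['knife', 'chair'] (min_width=11, slack=1)
Line 6: ['good'] (min_width=4, slack=8)
Line 7: ['elephant'] (min_width=8, slack=4)
Line 8: ['hospital'] (min_width=8, slack=4)
Line 9: ['dirty', 'sea'] (min_width=9, slack=3)
Line 10: ['why', 'stop'] (min_width=8, slack=4)
Line 11: ['telescope'] (min_width=9, slack=3)
Line 12: ['security'] (min_width=8, slack=4)
Line 13: ['leaf', 'quick'] (min_width=10, slack=2)
Line 14: ['with'] (min_width=4, slack=8)
Total lines: 14

Answer: 14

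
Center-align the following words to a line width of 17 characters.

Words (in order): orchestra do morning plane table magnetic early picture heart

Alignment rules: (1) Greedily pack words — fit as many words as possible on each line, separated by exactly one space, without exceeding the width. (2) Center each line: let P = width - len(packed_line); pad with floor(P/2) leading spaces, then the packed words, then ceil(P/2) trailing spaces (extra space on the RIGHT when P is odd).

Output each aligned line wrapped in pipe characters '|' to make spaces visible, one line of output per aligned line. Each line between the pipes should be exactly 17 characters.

Line 1: ['orchestra', 'do'] (min_width=12, slack=5)
Line 2: ['morning', 'plane'] (min_width=13, slack=4)
Line 3: ['table', 'magnetic'] (min_width=14, slack=3)
Line 4: ['early', 'picture'] (min_width=13, slack=4)
Line 5: ['heart'] (min_width=5, slack=12)

Answer: |  orchestra do   |
|  morning plane  |
| table magnetic  |
|  early picture  |
|      heart      |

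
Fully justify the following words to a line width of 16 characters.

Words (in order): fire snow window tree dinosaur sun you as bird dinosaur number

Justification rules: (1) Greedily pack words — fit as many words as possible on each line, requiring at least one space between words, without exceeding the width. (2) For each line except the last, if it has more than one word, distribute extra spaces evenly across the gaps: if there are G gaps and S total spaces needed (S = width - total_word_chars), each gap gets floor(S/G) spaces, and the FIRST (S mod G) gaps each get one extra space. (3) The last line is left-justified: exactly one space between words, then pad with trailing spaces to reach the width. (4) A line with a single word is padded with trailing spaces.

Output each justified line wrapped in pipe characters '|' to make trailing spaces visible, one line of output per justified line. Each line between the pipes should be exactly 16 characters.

Line 1: ['fire', 'snow', 'window'] (min_width=16, slack=0)
Line 2: ['tree', 'dinosaur'] (min_width=13, slack=3)
Line 3: ['sun', 'you', 'as', 'bird'] (min_width=15, slack=1)
Line 4: ['dinosaur', 'number'] (min_width=15, slack=1)

Answer: |fire snow window|
|tree    dinosaur|
|sun  you as bird|
|dinosaur number |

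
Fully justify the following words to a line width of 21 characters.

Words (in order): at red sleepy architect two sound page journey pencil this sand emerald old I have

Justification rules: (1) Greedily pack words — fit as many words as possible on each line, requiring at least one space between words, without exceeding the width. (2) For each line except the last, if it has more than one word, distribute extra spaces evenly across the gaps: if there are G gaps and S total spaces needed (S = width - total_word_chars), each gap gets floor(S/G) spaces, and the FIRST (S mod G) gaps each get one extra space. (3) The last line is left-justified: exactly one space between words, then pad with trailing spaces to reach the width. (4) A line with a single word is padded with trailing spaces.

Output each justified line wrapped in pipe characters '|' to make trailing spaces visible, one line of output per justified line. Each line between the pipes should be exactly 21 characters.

Answer: |at     red     sleepy|
|architect  two  sound|
|page  journey  pencil|
|this sand emerald old|
|I have               |

Derivation:
Line 1: ['at', 'red', 'sleepy'] (min_width=13, slack=8)
Line 2: ['architect', 'two', 'sound'] (min_width=19, slack=2)
Line 3: ['page', 'journey', 'pencil'] (min_width=19, slack=2)
Line 4: ['this', 'sand', 'emerald', 'old'] (min_width=21, slack=0)
Line 5: ['I', 'have'] (min_width=6, slack=15)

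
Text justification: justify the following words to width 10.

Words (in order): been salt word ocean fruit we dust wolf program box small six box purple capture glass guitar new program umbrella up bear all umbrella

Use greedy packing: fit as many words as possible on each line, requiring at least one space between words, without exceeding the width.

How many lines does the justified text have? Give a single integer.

Line 1: ['been', 'salt'] (min_width=9, slack=1)
Line 2: ['word', 'ocean'] (min_width=10, slack=0)
Line 3: ['fruit', 'we'] (min_width=8, slack=2)
Line 4: ['dust', 'wolf'] (min_width=9, slack=1)
Line 5: ['program'] (min_width=7, slack=3)
Line 6: ['box', 'small'] (min_width=9, slack=1)
Line 7: ['six', 'box'] (min_width=7, slack=3)
Line 8: ['purple'] (min_width=6, slack=4)
Line 9: ['capture'] (min_width=7, slack=3)
Line 10: ['glass'] (min_width=5, slack=5)
Line 11: ['guitar', 'new'] (min_width=10, slack=0)
Line 12: ['program'] (min_width=7, slack=3)
Line 13: ['umbrella'] (min_width=8, slack=2)
Line 14: ['up', 'bear'] (min_width=7, slack=3)
Line 15: ['all'] (min_width=3, slack=7)
Line 16: ['umbrella'] (min_width=8, slack=2)
Total lines: 16

Answer: 16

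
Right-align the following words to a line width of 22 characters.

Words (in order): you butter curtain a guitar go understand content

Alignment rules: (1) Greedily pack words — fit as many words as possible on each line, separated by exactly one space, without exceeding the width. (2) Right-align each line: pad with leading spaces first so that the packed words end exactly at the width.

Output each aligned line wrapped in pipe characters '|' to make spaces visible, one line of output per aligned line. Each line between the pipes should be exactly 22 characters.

Answer: |  you butter curtain a|
|  guitar go understand|
|               content|

Derivation:
Line 1: ['you', 'butter', 'curtain', 'a'] (min_width=20, slack=2)
Line 2: ['guitar', 'go', 'understand'] (min_width=20, slack=2)
Line 3: ['content'] (min_width=7, slack=15)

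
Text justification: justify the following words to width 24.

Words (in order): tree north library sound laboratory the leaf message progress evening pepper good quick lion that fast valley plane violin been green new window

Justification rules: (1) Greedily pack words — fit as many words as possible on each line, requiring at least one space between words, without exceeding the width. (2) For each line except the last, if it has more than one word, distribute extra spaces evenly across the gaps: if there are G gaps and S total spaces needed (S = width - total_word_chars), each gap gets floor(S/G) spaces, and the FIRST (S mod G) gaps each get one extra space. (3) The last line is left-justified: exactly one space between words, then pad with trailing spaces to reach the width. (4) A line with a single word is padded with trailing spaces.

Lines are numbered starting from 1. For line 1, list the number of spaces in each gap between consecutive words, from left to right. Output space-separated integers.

Line 1: ['tree', 'north', 'library', 'sound'] (min_width=24, slack=0)
Line 2: ['laboratory', 'the', 'leaf'] (min_width=19, slack=5)
Line 3: ['message', 'progress', 'evening'] (min_width=24, slack=0)
Line 4: ['pepper', 'good', 'quick', 'lion'] (min_width=22, slack=2)
Line 5: ['that', 'fast', 'valley', 'plane'] (min_width=22, slack=2)
Line 6: ['violin', 'been', 'green', 'new'] (min_width=21, slack=3)
Line 7: ['window'] (min_width=6, slack=18)

Answer: 1 1 1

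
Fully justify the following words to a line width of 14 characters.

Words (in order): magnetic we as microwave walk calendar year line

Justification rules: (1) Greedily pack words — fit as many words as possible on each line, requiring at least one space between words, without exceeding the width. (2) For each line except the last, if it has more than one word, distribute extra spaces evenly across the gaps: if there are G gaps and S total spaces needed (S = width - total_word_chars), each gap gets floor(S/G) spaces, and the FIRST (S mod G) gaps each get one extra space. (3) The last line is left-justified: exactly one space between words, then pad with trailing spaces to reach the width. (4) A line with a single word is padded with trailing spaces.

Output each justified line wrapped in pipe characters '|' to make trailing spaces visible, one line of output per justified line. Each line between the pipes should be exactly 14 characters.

Answer: |magnetic we as|
|microwave walk|
|calendar  year|
|line          |

Derivation:
Line 1: ['magnetic', 'we', 'as'] (min_width=14, slack=0)
Line 2: ['microwave', 'walk'] (min_width=14, slack=0)
Line 3: ['calendar', 'year'] (min_width=13, slack=1)
Line 4: ['line'] (min_width=4, slack=10)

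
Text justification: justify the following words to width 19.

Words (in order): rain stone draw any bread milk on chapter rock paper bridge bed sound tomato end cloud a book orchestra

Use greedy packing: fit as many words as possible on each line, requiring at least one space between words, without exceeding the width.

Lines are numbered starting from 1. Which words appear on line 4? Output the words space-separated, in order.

Answer: bridge bed sound

Derivation:
Line 1: ['rain', 'stone', 'draw', 'any'] (min_width=19, slack=0)
Line 2: ['bread', 'milk', 'on'] (min_width=13, slack=6)
Line 3: ['chapter', 'rock', 'paper'] (min_width=18, slack=1)
Line 4: ['bridge', 'bed', 'sound'] (min_width=16, slack=3)
Line 5: ['tomato', 'end', 'cloud', 'a'] (min_width=18, slack=1)
Line 6: ['book', 'orchestra'] (min_width=14, slack=5)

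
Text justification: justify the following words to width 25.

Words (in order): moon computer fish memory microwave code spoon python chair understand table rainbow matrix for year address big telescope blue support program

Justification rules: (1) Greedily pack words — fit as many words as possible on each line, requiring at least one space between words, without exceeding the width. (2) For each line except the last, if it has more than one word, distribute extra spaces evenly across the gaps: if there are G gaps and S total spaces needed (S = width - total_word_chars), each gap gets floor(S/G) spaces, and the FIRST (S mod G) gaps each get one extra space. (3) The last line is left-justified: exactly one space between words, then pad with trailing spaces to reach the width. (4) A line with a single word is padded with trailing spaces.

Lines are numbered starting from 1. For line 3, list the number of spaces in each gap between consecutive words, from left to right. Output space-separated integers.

Answer: 2 2

Derivation:
Line 1: ['moon', 'computer', 'fish', 'memory'] (min_width=25, slack=0)
Line 2: ['microwave', 'code', 'spoon'] (min_width=20, slack=5)
Line 3: ['python', 'chair', 'understand'] (min_width=23, slack=2)
Line 4: ['table', 'rainbow', 'matrix', 'for'] (min_width=24, slack=1)
Line 5: ['year', 'address', 'big'] (min_width=16, slack=9)
Line 6: ['telescope', 'blue', 'support'] (min_width=22, slack=3)
Line 7: ['program'] (min_width=7, slack=18)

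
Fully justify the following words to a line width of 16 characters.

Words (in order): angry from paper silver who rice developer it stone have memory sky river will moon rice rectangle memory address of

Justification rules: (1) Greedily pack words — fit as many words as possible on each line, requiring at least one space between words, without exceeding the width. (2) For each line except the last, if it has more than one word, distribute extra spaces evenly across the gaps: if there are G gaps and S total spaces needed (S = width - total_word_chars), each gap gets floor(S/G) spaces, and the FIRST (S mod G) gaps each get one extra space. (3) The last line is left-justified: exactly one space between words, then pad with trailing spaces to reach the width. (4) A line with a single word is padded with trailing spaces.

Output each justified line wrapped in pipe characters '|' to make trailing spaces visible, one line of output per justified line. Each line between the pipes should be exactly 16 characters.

Answer: |angry from paper|
|silver  who rice|
|developer     it|
|stone       have|
|memory sky river|
|will  moon  rice|
|rectangle memory|
|address of      |

Derivation:
Line 1: ['angry', 'from', 'paper'] (min_width=16, slack=0)
Line 2: ['silver', 'who', 'rice'] (min_width=15, slack=1)
Line 3: ['developer', 'it'] (min_width=12, slack=4)
Line 4: ['stone', 'have'] (min_width=10, slack=6)
Line 5: ['memory', 'sky', 'river'] (min_width=16, slack=0)
Line 6: ['will', 'moon', 'rice'] (min_width=14, slack=2)
Line 7: ['rectangle', 'memory'] (min_width=16, slack=0)
Line 8: ['address', 'of'] (min_width=10, slack=6)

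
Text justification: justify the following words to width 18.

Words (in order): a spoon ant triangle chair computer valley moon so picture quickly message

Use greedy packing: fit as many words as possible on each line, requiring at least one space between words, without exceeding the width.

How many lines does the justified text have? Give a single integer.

Line 1: ['a', 'spoon', 'ant'] (min_width=11, slack=7)
Line 2: ['triangle', 'chair'] (min_width=14, slack=4)
Line 3: ['computer', 'valley'] (min_width=15, slack=3)
Line 4: ['moon', 'so', 'picture'] (min_width=15, slack=3)
Line 5: ['quickly', 'message'] (min_width=15, slack=3)
Total lines: 5

Answer: 5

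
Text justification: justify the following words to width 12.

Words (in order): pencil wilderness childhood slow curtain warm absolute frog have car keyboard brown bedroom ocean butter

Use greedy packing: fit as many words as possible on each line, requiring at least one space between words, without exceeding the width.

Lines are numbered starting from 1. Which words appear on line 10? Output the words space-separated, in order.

Answer: bedroom

Derivation:
Line 1: ['pencil'] (min_width=6, slack=6)
Line 2: ['wilderness'] (min_width=10, slack=2)
Line 3: ['childhood'] (min_width=9, slack=3)
Line 4: ['slow', 'curtain'] (min_width=12, slack=0)
Line 5: ['warm'] (min_width=4, slack=8)
Line 6: ['absolute'] (min_width=8, slack=4)
Line 7: ['frog', 'have'] (min_width=9, slack=3)
Line 8: ['car', 'keyboard'] (min_width=12, slack=0)
Line 9: ['brown'] (min_width=5, slack=7)
Line 10: ['bedroom'] (min_width=7, slack=5)
Line 11: ['ocean', 'butter'] (min_width=12, slack=0)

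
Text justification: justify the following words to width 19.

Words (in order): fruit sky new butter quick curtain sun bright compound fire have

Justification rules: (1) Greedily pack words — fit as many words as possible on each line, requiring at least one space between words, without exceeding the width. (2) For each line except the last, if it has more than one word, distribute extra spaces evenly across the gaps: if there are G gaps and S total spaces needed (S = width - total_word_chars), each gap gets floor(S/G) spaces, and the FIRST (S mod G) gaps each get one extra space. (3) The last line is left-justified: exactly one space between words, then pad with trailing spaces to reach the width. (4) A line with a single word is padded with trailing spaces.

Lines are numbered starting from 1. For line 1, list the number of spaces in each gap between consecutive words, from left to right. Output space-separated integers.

Line 1: ['fruit', 'sky', 'new'] (min_width=13, slack=6)
Line 2: ['butter', 'quick'] (min_width=12, slack=7)
Line 3: ['curtain', 'sun', 'bright'] (min_width=18, slack=1)
Line 4: ['compound', 'fire', 'have'] (min_width=18, slack=1)

Answer: 4 4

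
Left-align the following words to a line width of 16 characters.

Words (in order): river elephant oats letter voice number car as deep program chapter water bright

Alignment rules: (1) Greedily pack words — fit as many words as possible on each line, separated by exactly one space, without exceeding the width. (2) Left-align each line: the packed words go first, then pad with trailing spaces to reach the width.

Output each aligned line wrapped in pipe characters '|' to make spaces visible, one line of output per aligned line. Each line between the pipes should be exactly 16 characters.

Line 1: ['river', 'elephant'] (min_width=14, slack=2)
Line 2: ['oats', 'letter'] (min_width=11, slack=5)
Line 3: ['voice', 'number', 'car'] (min_width=16, slack=0)
Line 4: ['as', 'deep', 'program'] (min_width=15, slack=1)
Line 5: ['chapter', 'water'] (min_width=13, slack=3)
Line 6: ['bright'] (min_width=6, slack=10)

Answer: |river elephant  |
|oats letter     |
|voice number car|
|as deep program |
|chapter water   |
|bright          |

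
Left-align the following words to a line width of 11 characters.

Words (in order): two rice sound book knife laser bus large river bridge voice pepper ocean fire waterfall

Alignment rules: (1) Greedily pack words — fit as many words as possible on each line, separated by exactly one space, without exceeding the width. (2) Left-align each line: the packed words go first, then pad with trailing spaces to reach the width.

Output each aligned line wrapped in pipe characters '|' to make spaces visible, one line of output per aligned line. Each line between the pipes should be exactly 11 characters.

Line 1: ['two', 'rice'] (min_width=8, slack=3)
Line 2: ['sound', 'book'] (min_width=10, slack=1)
Line 3: ['knife', 'laser'] (min_width=11, slack=0)
Line 4: ['bus', 'large'] (min_width=9, slack=2)
Line 5: ['river'] (min_width=5, slack=6)
Line 6: ['bridge'] (min_width=6, slack=5)
Line 7: ['voice'] (min_width=5, slack=6)
Line 8: ['pepper'] (min_width=6, slack=5)
Line 9: ['ocean', 'fire'] (min_width=10, slack=1)
Line 10: ['waterfall'] (min_width=9, slack=2)

Answer: |two rice   |
|sound book |
|knife laser|
|bus large  |
|river      |
|bridge     |
|voice      |
|pepper     |
|ocean fire |
|waterfall  |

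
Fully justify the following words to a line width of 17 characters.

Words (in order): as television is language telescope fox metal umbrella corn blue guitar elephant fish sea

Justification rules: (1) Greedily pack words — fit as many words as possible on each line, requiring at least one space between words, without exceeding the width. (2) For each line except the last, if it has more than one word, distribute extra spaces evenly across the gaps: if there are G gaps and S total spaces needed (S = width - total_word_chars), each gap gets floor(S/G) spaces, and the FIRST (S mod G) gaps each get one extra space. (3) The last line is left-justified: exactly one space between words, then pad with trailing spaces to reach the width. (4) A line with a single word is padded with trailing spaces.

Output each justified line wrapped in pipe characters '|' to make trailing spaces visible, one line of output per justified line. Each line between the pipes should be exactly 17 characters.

Line 1: ['as', 'television', 'is'] (min_width=16, slack=1)
Line 2: ['language'] (min_width=8, slack=9)
Line 3: ['telescope', 'fox'] (min_width=13, slack=4)
Line 4: ['metal', 'umbrella'] (min_width=14, slack=3)
Line 5: ['corn', 'blue', 'guitar'] (min_width=16, slack=1)
Line 6: ['elephant', 'fish', 'sea'] (min_width=17, slack=0)

Answer: |as  television is|
|language         |
|telescope     fox|
|metal    umbrella|
|corn  blue guitar|
|elephant fish sea|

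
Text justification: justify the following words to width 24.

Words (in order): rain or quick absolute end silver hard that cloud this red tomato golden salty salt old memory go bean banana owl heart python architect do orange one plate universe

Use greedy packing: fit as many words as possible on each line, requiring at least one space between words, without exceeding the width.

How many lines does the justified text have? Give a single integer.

Line 1: ['rain', 'or', 'quick', 'absolute'] (min_width=22, slack=2)
Line 2: ['end', 'silver', 'hard', 'that'] (min_width=20, slack=4)
Line 3: ['cloud', 'this', 'red', 'tomato'] (min_width=21, slack=3)
Line 4: ['golden', 'salty', 'salt', 'old'] (min_width=21, slack=3)
Line 5: ['memory', 'go', 'bean', 'banana'] (min_width=21, slack=3)
Line 6: ['owl', 'heart', 'python'] (min_width=16, slack=8)
Line 7: ['architect', 'do', 'orange', 'one'] (min_width=23, slack=1)
Line 8: ['plate', 'universe'] (min_width=14, slack=10)
Total lines: 8

Answer: 8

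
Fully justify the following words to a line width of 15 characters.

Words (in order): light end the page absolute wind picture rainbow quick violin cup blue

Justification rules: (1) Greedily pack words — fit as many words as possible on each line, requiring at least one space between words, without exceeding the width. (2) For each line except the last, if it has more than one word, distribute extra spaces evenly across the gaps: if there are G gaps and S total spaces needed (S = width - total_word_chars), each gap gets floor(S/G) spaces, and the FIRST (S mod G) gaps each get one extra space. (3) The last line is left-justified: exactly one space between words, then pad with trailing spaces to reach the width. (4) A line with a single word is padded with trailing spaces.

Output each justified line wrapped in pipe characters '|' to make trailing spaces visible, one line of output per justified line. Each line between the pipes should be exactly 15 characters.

Answer: |light  end  the|
|page   absolute|
|wind    picture|
|rainbow   quick|
|violin cup blue|

Derivation:
Line 1: ['light', 'end', 'the'] (min_width=13, slack=2)
Line 2: ['page', 'absolute'] (min_width=13, slack=2)
Line 3: ['wind', 'picture'] (min_width=12, slack=3)
Line 4: ['rainbow', 'quick'] (min_width=13, slack=2)
Line 5: ['violin', 'cup', 'blue'] (min_width=15, slack=0)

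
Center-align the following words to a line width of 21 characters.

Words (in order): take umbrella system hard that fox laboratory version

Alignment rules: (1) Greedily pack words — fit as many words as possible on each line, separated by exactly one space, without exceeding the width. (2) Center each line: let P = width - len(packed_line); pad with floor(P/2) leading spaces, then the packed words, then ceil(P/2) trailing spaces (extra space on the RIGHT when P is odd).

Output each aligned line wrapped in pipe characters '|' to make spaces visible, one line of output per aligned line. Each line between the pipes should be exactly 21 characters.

Answer: |take umbrella system |
|    hard that fox    |
| laboratory version  |

Derivation:
Line 1: ['take', 'umbrella', 'system'] (min_width=20, slack=1)
Line 2: ['hard', 'that', 'fox'] (min_width=13, slack=8)
Line 3: ['laboratory', 'version'] (min_width=18, slack=3)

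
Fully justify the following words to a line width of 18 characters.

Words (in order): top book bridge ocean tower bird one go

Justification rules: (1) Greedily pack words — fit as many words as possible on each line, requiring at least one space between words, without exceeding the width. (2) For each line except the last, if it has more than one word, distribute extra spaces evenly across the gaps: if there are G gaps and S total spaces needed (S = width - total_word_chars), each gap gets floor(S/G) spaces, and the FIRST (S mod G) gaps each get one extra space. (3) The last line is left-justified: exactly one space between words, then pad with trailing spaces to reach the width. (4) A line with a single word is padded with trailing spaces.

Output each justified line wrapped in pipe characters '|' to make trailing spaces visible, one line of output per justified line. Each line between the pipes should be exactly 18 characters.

Answer: |top   book  bridge|
|ocean  tower  bird|
|one go            |

Derivation:
Line 1: ['top', 'book', 'bridge'] (min_width=15, slack=3)
Line 2: ['ocean', 'tower', 'bird'] (min_width=16, slack=2)
Line 3: ['one', 'go'] (min_width=6, slack=12)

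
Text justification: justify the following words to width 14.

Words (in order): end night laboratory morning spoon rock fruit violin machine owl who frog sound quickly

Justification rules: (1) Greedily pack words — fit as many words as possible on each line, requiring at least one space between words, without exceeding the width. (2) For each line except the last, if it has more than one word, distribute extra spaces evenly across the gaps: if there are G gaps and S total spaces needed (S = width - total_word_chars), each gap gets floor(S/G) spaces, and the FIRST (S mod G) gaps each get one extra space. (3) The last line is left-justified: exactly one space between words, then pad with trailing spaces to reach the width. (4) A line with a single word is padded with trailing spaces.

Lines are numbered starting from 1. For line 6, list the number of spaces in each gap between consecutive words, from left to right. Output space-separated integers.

Answer: 2 2

Derivation:
Line 1: ['end', 'night'] (min_width=9, slack=5)
Line 2: ['laboratory'] (min_width=10, slack=4)
Line 3: ['morning', 'spoon'] (min_width=13, slack=1)
Line 4: ['rock', 'fruit'] (min_width=10, slack=4)
Line 5: ['violin', 'machine'] (min_width=14, slack=0)
Line 6: ['owl', 'who', 'frog'] (min_width=12, slack=2)
Line 7: ['sound', 'quickly'] (min_width=13, slack=1)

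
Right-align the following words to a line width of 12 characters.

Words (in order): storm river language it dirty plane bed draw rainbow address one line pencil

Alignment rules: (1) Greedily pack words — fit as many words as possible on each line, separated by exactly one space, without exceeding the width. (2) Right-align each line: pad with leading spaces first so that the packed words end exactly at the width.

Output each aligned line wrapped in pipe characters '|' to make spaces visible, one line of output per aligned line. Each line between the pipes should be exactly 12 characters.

Answer: | storm river|
| language it|
| dirty plane|
|    bed draw|
|     rainbow|
| address one|
| line pencil|

Derivation:
Line 1: ['storm', 'river'] (min_width=11, slack=1)
Line 2: ['language', 'it'] (min_width=11, slack=1)
Line 3: ['dirty', 'plane'] (min_width=11, slack=1)
Line 4: ['bed', 'draw'] (min_width=8, slack=4)
Line 5: ['rainbow'] (min_width=7, slack=5)
Line 6: ['address', 'one'] (min_width=11, slack=1)
Line 7: ['line', 'pencil'] (min_width=11, slack=1)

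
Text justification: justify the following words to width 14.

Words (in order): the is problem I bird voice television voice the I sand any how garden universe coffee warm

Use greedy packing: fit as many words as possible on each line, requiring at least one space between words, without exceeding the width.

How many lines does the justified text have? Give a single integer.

Answer: 8

Derivation:
Line 1: ['the', 'is', 'problem'] (min_width=14, slack=0)
Line 2: ['I', 'bird', 'voice'] (min_width=12, slack=2)
Line 3: ['television'] (min_width=10, slack=4)
Line 4: ['voice', 'the', 'I'] (min_width=11, slack=3)
Line 5: ['sand', 'any', 'how'] (min_width=12, slack=2)
Line 6: ['garden'] (min_width=6, slack=8)
Line 7: ['universe'] (min_width=8, slack=6)
Line 8: ['coffee', 'warm'] (min_width=11, slack=3)
Total lines: 8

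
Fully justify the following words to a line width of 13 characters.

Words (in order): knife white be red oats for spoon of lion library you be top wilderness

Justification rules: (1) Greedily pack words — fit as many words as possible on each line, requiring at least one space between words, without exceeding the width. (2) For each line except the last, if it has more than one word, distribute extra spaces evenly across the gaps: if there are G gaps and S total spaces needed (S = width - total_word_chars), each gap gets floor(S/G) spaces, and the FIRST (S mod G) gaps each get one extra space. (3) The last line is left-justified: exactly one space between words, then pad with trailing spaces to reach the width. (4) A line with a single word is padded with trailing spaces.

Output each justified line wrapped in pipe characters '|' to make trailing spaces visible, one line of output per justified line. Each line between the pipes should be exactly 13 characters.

Answer: |knife   white|
|be  red  oats|
|for  spoon of|
|lion  library|
|you   be  top|
|wilderness   |

Derivation:
Line 1: ['knife', 'white'] (min_width=11, slack=2)
Line 2: ['be', 'red', 'oats'] (min_width=11, slack=2)
Line 3: ['for', 'spoon', 'of'] (min_width=12, slack=1)
Line 4: ['lion', 'library'] (min_width=12, slack=1)
Line 5: ['you', 'be', 'top'] (min_width=10, slack=3)
Line 6: ['wilderness'] (min_width=10, slack=3)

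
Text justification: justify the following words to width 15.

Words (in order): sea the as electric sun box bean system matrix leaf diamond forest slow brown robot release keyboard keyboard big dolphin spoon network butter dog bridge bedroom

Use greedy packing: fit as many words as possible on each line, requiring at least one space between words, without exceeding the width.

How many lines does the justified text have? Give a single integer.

Line 1: ['sea', 'the', 'as'] (min_width=10, slack=5)
Line 2: ['electric', 'sun'] (min_width=12, slack=3)
Line 3: ['box', 'bean', 'system'] (min_width=15, slack=0)
Line 4: ['matrix', 'leaf'] (min_width=11, slack=4)
Line 5: ['diamond', 'forest'] (min_width=14, slack=1)
Line 6: ['slow', 'brown'] (min_width=10, slack=5)
Line 7: ['robot', 'release'] (min_width=13, slack=2)
Line 8: ['keyboard'] (min_width=8, slack=7)
Line 9: ['keyboard', 'big'] (min_width=12, slack=3)
Line 10: ['dolphin', 'spoon'] (min_width=13, slack=2)
Line 11: ['network', 'butter'] (min_width=14, slack=1)
Line 12: ['dog', 'bridge'] (min_width=10, slack=5)
Line 13: ['bedroom'] (min_width=7, slack=8)
Total lines: 13

Answer: 13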